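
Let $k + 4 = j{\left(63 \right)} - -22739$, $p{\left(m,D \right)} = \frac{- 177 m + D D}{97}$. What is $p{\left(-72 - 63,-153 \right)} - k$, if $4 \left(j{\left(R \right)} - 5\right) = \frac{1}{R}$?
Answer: $- \frac{543936049}{24444} \approx -22252.0$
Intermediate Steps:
$j{\left(R \right)} = 5 + \frac{1}{4 R}$
$p{\left(m,D \right)} = - \frac{177 m}{97} + \frac{D^{2}}{97}$ ($p{\left(m,D \right)} = \left(- 177 m + D^{2}\right) \frac{1}{97} = \left(D^{2} - 177 m\right) \frac{1}{97} = - \frac{177 m}{97} + \frac{D^{2}}{97}$)
$k = \frac{5730481}{252}$ ($k = -4 + \left(\left(5 + \frac{1}{4 \cdot 63}\right) - -22739\right) = -4 + \left(\left(5 + \frac{1}{4} \cdot \frac{1}{63}\right) + 22739\right) = -4 + \left(\left(5 + \frac{1}{252}\right) + 22739\right) = -4 + \left(\frac{1261}{252} + 22739\right) = -4 + \frac{5731489}{252} = \frac{5730481}{252} \approx 22740.0$)
$p{\left(-72 - 63,-153 \right)} - k = \left(- \frac{177 \left(-72 - 63\right)}{97} + \frac{\left(-153\right)^{2}}{97}\right) - \frac{5730481}{252} = \left(\left(- \frac{177}{97}\right) \left(-135\right) + \frac{1}{97} \cdot 23409\right) - \frac{5730481}{252} = \left(\frac{23895}{97} + \frac{23409}{97}\right) - \frac{5730481}{252} = \frac{47304}{97} - \frac{5730481}{252} = - \frac{543936049}{24444}$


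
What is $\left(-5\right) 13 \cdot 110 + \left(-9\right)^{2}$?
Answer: $-7069$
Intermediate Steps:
$\left(-5\right) 13 \cdot 110 + \left(-9\right)^{2} = \left(-65\right) 110 + 81 = -7150 + 81 = -7069$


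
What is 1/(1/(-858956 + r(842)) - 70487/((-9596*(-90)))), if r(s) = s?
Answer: -41172309720/3360374731 ≈ -12.252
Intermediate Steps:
1/(1/(-858956 + r(842)) - 70487/((-9596*(-90)))) = 1/(1/(-858956 + 842) - 70487/((-9596*(-90)))) = 1/(1/(-858114) - 70487/863640) = 1/(-1/858114 - 70487*1/863640) = 1/(-1/858114 - 70487/863640) = 1/(-3360374731/41172309720) = -41172309720/3360374731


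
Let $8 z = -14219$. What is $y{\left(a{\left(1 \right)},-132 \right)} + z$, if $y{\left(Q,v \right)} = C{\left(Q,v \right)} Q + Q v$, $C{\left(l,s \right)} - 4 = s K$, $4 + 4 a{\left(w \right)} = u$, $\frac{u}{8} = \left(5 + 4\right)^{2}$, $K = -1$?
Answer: $- \frac{9067}{8} \approx -1133.4$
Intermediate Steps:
$u = 648$ ($u = 8 \left(5 + 4\right)^{2} = 8 \cdot 9^{2} = 8 \cdot 81 = 648$)
$z = - \frac{14219}{8}$ ($z = \frac{1}{8} \left(-14219\right) = - \frac{14219}{8} \approx -1777.4$)
$a{\left(w \right)} = 161$ ($a{\left(w \right)} = -1 + \frac{1}{4} \cdot 648 = -1 + 162 = 161$)
$C{\left(l,s \right)} = 4 - s$ ($C{\left(l,s \right)} = 4 + s \left(-1\right) = 4 - s$)
$y{\left(Q,v \right)} = Q v + Q \left(4 - v\right)$ ($y{\left(Q,v \right)} = \left(4 - v\right) Q + Q v = Q \left(4 - v\right) + Q v = Q v + Q \left(4 - v\right)$)
$y{\left(a{\left(1 \right)},-132 \right)} + z = 4 \cdot 161 - \frac{14219}{8} = 644 - \frac{14219}{8} = - \frac{9067}{8}$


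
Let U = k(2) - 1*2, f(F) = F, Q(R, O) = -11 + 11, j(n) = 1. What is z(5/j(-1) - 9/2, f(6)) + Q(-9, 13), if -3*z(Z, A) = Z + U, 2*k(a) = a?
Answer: ⅙ ≈ 0.16667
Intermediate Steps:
Q(R, O) = 0
k(a) = a/2
U = -1 (U = (½)*2 - 1*2 = 1 - 2 = -1)
z(Z, A) = ⅓ - Z/3 (z(Z, A) = -(Z - 1)/3 = -(-1 + Z)/3 = ⅓ - Z/3)
z(5/j(-1) - 9/2, f(6)) + Q(-9, 13) = (⅓ - (5/1 - 9/2)/3) + 0 = (⅓ - (5*1 - 9*½)/3) + 0 = (⅓ - (5 - 9/2)/3) + 0 = (⅓ - ⅓*½) + 0 = (⅓ - ⅙) + 0 = ⅙ + 0 = ⅙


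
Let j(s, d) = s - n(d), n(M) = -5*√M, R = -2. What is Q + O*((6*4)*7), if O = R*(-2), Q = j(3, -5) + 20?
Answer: 695 + 5*I*√5 ≈ 695.0 + 11.18*I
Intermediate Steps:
j(s, d) = s + 5*√d (j(s, d) = s - (-5)*√d = s + 5*√d)
Q = 23 + 5*I*√5 (Q = (3 + 5*√(-5)) + 20 = (3 + 5*(I*√5)) + 20 = (3 + 5*I*√5) + 20 = 23 + 5*I*√5 ≈ 23.0 + 11.18*I)
O = 4 (O = -2*(-2) = 4)
Q + O*((6*4)*7) = (23 + 5*I*√5) + 4*((6*4)*7) = (23 + 5*I*√5) + 4*(24*7) = (23 + 5*I*√5) + 4*168 = (23 + 5*I*√5) + 672 = 695 + 5*I*√5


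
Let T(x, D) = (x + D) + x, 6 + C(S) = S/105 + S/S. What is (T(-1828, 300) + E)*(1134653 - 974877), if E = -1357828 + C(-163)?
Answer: -22835986078208/105 ≈ -2.1749e+11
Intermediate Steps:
C(S) = -5 + S/105 (C(S) = -6 + (S/105 + S/S) = -6 + (S*(1/105) + 1) = -6 + (S/105 + 1) = -6 + (1 + S/105) = -5 + S/105)
T(x, D) = D + 2*x (T(x, D) = (D + x) + x = D + 2*x)
E = -142572628/105 (E = -1357828 + (-5 + (1/105)*(-163)) = -1357828 + (-5 - 163/105) = -1357828 - 688/105 = -142572628/105 ≈ -1.3578e+6)
(T(-1828, 300) + E)*(1134653 - 974877) = ((300 + 2*(-1828)) - 142572628/105)*(1134653 - 974877) = ((300 - 3656) - 142572628/105)*159776 = (-3356 - 142572628/105)*159776 = -142925008/105*159776 = -22835986078208/105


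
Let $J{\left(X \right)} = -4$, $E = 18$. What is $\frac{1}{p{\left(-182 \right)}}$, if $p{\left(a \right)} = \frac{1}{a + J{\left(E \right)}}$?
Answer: $-186$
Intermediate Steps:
$p{\left(a \right)} = \frac{1}{-4 + a}$ ($p{\left(a \right)} = \frac{1}{a - 4} = \frac{1}{-4 + a}$)
$\frac{1}{p{\left(-182 \right)}} = \frac{1}{\frac{1}{-4 - 182}} = \frac{1}{\frac{1}{-186}} = \frac{1}{- \frac{1}{186}} = -186$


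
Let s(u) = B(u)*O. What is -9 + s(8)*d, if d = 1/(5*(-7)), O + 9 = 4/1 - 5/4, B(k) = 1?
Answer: -247/28 ≈ -8.8214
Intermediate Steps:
O = -25/4 (O = -9 + (4/1 - 5/4) = -9 + (4*1 - 5*¼) = -9 + (4 - 5/4) = -9 + 11/4 = -25/4 ≈ -6.2500)
s(u) = -25/4 (s(u) = 1*(-25/4) = -25/4)
d = -1/35 (d = 1/(-35) = -1/35 ≈ -0.028571)
-9 + s(8)*d = -9 - 25/4*(-1/35) = -9 + 5/28 = -247/28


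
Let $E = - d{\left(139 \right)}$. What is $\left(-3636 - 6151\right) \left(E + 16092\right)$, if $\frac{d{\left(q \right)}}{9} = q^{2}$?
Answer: $1544359239$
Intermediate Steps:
$d{\left(q \right)} = 9 q^{2}$
$E = -173889$ ($E = - 9 \cdot 139^{2} = - 9 \cdot 19321 = \left(-1\right) 173889 = -173889$)
$\left(-3636 - 6151\right) \left(E + 16092\right) = \left(-3636 - 6151\right) \left(-173889 + 16092\right) = \left(-9787\right) \left(-157797\right) = 1544359239$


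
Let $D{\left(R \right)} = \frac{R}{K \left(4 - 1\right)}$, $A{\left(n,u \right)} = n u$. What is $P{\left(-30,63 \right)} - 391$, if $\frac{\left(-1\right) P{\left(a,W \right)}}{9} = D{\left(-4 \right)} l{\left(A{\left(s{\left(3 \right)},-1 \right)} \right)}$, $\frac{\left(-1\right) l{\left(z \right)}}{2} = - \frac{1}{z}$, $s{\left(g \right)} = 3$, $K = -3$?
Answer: $- \frac{1165}{3} \approx -388.33$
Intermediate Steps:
$D{\left(R \right)} = - \frac{R}{9}$ ($D{\left(R \right)} = \frac{R}{\left(-3\right) \left(4 - 1\right)} = \frac{R}{\left(-3\right) 3} = \frac{R}{-9} = R \left(- \frac{1}{9}\right) = - \frac{R}{9}$)
$l{\left(z \right)} = \frac{2}{z}$ ($l{\left(z \right)} = - 2 \left(- \frac{1}{z}\right) = \frac{2}{z}$)
$P{\left(a,W \right)} = \frac{8}{3}$ ($P{\left(a,W \right)} = - 9 \left(- \frac{1}{9}\right) \left(-4\right) \frac{2}{3 \left(-1\right)} = - 9 \frac{4 \frac{2}{-3}}{9} = - 9 \frac{4 \cdot 2 \left(- \frac{1}{3}\right)}{9} = - 9 \cdot \frac{4}{9} \left(- \frac{2}{3}\right) = \left(-9\right) \left(- \frac{8}{27}\right) = \frac{8}{3}$)
$P{\left(-30,63 \right)} - 391 = \frac{8}{3} - 391 = - \frac{1165}{3}$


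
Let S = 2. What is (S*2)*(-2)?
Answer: -8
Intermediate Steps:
(S*2)*(-2) = (2*2)*(-2) = 4*(-2) = -8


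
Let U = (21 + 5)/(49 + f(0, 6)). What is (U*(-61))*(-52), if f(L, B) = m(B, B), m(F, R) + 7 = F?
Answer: 10309/6 ≈ 1718.2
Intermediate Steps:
m(F, R) = -7 + F
f(L, B) = -7 + B
U = 13/24 (U = (21 + 5)/(49 + (-7 + 6)) = 26/(49 - 1) = 26/48 = 26*(1/48) = 13/24 ≈ 0.54167)
(U*(-61))*(-52) = ((13/24)*(-61))*(-52) = -793/24*(-52) = 10309/6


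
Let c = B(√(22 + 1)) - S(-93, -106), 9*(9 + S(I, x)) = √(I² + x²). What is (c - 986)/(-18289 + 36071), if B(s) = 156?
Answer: -821/17782 - √19885/160038 ≈ -0.047051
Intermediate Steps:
S(I, x) = -9 + √(I² + x²)/9
c = 165 - √19885/9 (c = 156 - (-9 + √((-93)² + (-106)²)/9) = 156 - (-9 + √(8649 + 11236)/9) = 156 - (-9 + √19885/9) = 156 + (9 - √19885/9) = 165 - √19885/9 ≈ 149.33)
(c - 986)/(-18289 + 36071) = ((165 - √19885/9) - 986)/(-18289 + 36071) = (-821 - √19885/9)/17782 = (-821 - √19885/9)*(1/17782) = -821/17782 - √19885/160038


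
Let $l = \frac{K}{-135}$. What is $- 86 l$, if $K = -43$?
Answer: $- \frac{3698}{135} \approx -27.393$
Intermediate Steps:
$l = \frac{43}{135}$ ($l = - \frac{43}{-135} = \left(-43\right) \left(- \frac{1}{135}\right) = \frac{43}{135} \approx 0.31852$)
$- 86 l = \left(-86\right) \frac{43}{135} = - \frac{3698}{135}$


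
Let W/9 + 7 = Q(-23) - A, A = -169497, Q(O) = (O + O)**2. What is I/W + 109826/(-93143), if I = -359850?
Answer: -33856452259/23975846487 ≈ -1.4121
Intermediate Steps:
Q(O) = 4*O**2 (Q(O) = (2*O)**2 = 4*O**2)
W = 1544454 (W = -63 + 9*(4*(-23)**2 - 1*(-169497)) = -63 + 9*(4*529 + 169497) = -63 + 9*(2116 + 169497) = -63 + 9*171613 = -63 + 1544517 = 1544454)
I/W + 109826/(-93143) = -359850/1544454 + 109826/(-93143) = -359850*1/1544454 + 109826*(-1/93143) = -59975/257409 - 109826/93143 = -33856452259/23975846487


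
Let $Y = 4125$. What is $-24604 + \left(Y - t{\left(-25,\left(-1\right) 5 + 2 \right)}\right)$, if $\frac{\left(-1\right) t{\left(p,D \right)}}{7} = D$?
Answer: $-20500$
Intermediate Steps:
$t{\left(p,D \right)} = - 7 D$
$-24604 + \left(Y - t{\left(-25,\left(-1\right) 5 + 2 \right)}\right) = -24604 + \left(4125 - - 7 \left(\left(-1\right) 5 + 2\right)\right) = -24604 + \left(4125 - - 7 \left(-5 + 2\right)\right) = -24604 + \left(4125 - \left(-7\right) \left(-3\right)\right) = -24604 + \left(4125 - 21\right) = -24604 + 4104 = -20500$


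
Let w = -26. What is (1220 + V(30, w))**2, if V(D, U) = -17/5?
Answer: 37002889/25 ≈ 1.4801e+6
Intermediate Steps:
V(D, U) = -17/5 (V(D, U) = -17*1/5 = -17/5)
(1220 + V(30, w))**2 = (1220 - 17/5)**2 = (6083/5)**2 = 37002889/25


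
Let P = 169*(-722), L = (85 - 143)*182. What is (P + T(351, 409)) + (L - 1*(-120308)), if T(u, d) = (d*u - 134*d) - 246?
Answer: 76241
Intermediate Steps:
T(u, d) = -246 - 134*d + d*u (T(u, d) = (-134*d + d*u) - 246 = -246 - 134*d + d*u)
L = -10556 (L = -58*182 = -10556)
P = -122018
(P + T(351, 409)) + (L - 1*(-120308)) = (-122018 + (-246 - 134*409 + 409*351)) + (-10556 - 1*(-120308)) = (-122018 + (-246 - 54806 + 143559)) + (-10556 + 120308) = (-122018 + 88507) + 109752 = -33511 + 109752 = 76241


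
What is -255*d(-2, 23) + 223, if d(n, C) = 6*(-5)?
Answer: 7873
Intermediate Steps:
d(n, C) = -30
-255*d(-2, 23) + 223 = -255*(-30) + 223 = 7650 + 223 = 7873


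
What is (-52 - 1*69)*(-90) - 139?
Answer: 10751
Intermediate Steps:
(-52 - 1*69)*(-90) - 139 = (-52 - 69)*(-90) - 139 = -121*(-90) - 139 = 10890 - 139 = 10751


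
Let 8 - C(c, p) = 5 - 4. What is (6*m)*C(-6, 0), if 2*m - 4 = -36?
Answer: -672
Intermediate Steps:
m = -16 (m = 2 + (½)*(-36) = 2 - 18 = -16)
C(c, p) = 7 (C(c, p) = 8 - (5 - 4) = 8 - 1*1 = 8 - 1 = 7)
(6*m)*C(-6, 0) = (6*(-16))*7 = -96*7 = -672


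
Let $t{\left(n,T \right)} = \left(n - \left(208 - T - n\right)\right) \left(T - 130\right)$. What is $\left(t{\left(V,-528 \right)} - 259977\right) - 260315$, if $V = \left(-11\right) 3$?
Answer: $7424$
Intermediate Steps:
$V = -33$
$t{\left(n,T \right)} = \left(-130 + T\right) \left(-208 + T + 2 n\right)$ ($t{\left(n,T \right)} = \left(n - \left(208 - T - n\right)\right) \left(-130 + T\right) = \left(n + \left(-208 + T + n\right)\right) \left(-130 + T\right) = \left(-208 + T + 2 n\right) \left(-130 + T\right) = \left(-130 + T\right) \left(-208 + T + 2 n\right)$)
$\left(t{\left(V,-528 \right)} - 259977\right) - 260315 = \left(\left(27040 + \left(-528\right)^{2} - -178464 - -8580 + 2 \left(-528\right) \left(-33\right)\right) - 259977\right) - 260315 = \left(\left(27040 + 278784 + 178464 + 8580 + 34848\right) - 259977\right) - 260315 = \left(527716 - 259977\right) - 260315 = 267739 - 260315 = 7424$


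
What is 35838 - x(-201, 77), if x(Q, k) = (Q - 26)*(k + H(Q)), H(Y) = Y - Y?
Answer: 53317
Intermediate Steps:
H(Y) = 0
x(Q, k) = k*(-26 + Q) (x(Q, k) = (Q - 26)*(k + 0) = (-26 + Q)*k = k*(-26 + Q))
35838 - x(-201, 77) = 35838 - 77*(-26 - 201) = 35838 - 77*(-227) = 35838 - 1*(-17479) = 35838 + 17479 = 53317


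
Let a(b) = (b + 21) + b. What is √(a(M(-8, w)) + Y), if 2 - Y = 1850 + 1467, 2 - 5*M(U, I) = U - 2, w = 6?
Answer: I*√82230/5 ≈ 57.352*I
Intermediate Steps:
M(U, I) = ⅘ - U/5 (M(U, I) = ⅖ - (U - 2)/5 = ⅖ - (-2 + U)/5 = ⅖ + (⅖ - U/5) = ⅘ - U/5)
a(b) = 21 + 2*b (a(b) = (21 + b) + b = 21 + 2*b)
Y = -3315 (Y = 2 - (1850 + 1467) = 2 - 1*3317 = 2 - 3317 = -3315)
√(a(M(-8, w)) + Y) = √((21 + 2*(⅘ - ⅕*(-8))) - 3315) = √((21 + 2*(⅘ + 8/5)) - 3315) = √((21 + 2*(12/5)) - 3315) = √((21 + 24/5) - 3315) = √(129/5 - 3315) = √(-16446/5) = I*√82230/5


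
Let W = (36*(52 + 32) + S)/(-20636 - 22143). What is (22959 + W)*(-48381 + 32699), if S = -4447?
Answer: -15402303438088/42779 ≈ -3.6004e+8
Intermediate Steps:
W = 1423/42779 (W = (36*(52 + 32) - 4447)/(-20636 - 22143) = (36*84 - 4447)/(-42779) = (3024 - 4447)*(-1/42779) = -1423*(-1/42779) = 1423/42779 ≈ 0.033264)
(22959 + W)*(-48381 + 32699) = (22959 + 1423/42779)*(-48381 + 32699) = (982164484/42779)*(-15682) = -15402303438088/42779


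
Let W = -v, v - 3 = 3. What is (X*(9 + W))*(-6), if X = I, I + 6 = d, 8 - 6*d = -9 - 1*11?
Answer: 24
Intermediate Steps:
v = 6 (v = 3 + 3 = 6)
W = -6 (W = -1*6 = -6)
d = 14/3 (d = 4/3 - (-9 - 1*11)/6 = 4/3 - (-9 - 11)/6 = 4/3 - ⅙*(-20) = 4/3 + 10/3 = 14/3 ≈ 4.6667)
I = -4/3 (I = -6 + 14/3 = -4/3 ≈ -1.3333)
X = -4/3 ≈ -1.3333
(X*(9 + W))*(-6) = -4*(9 - 6)/3*(-6) = -4/3*3*(-6) = -4*(-6) = 24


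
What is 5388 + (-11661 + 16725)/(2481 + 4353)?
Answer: 6137776/1139 ≈ 5388.7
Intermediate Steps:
5388 + (-11661 + 16725)/(2481 + 4353) = 5388 + 5064/6834 = 5388 + 5064*(1/6834) = 5388 + 844/1139 = 6137776/1139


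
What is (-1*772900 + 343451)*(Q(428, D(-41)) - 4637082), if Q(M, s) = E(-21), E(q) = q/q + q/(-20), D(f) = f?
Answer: 39827786948951/20 ≈ 1.9914e+12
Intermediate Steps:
E(q) = 1 - q/20 (E(q) = 1 + q*(-1/20) = 1 - q/20)
Q(M, s) = 41/20 (Q(M, s) = 1 - 1/20*(-21) = 1 + 21/20 = 41/20)
(-1*772900 + 343451)*(Q(428, D(-41)) - 4637082) = (-1*772900 + 343451)*(41/20 - 4637082) = (-772900 + 343451)*(-92741599/20) = -429449*(-92741599/20) = 39827786948951/20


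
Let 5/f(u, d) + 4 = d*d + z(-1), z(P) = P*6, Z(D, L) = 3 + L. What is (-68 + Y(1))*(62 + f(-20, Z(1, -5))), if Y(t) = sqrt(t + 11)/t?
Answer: -12478/3 + 367*sqrt(3)/3 ≈ -3947.4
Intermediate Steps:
z(P) = 6*P
Y(t) = sqrt(11 + t)/t
f(u, d) = 5/(-10 + d**2) (f(u, d) = 5/(-4 + (d*d + 6*(-1))) = 5/(-4 + (d**2 - 6)) = 5/(-4 + (-6 + d**2)) = 5/(-10 + d**2))
(-68 + Y(1))*(62 + f(-20, Z(1, -5))) = (-68 + sqrt(11 + 1)/1)*(62 + 5/(-10 + (3 - 5)**2)) = (-68 + 1*sqrt(12))*(62 + 5/(-10 + (-2)**2)) = (-68 + 1*(2*sqrt(3)))*(62 + 5/(-10 + 4)) = (-68 + 2*sqrt(3))*(62 + 5/(-6)) = (-68 + 2*sqrt(3))*(62 + 5*(-1/6)) = (-68 + 2*sqrt(3))*(62 - 5/6) = (-68 + 2*sqrt(3))*(367/6) = -12478/3 + 367*sqrt(3)/3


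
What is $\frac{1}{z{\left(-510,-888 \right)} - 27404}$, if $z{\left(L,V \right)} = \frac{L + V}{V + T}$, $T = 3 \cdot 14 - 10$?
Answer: $- \frac{428}{11728213} \approx -3.6493 \cdot 10^{-5}$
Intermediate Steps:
$T = 32$ ($T = 42 - 10 = 32$)
$z{\left(L,V \right)} = \frac{L + V}{32 + V}$ ($z{\left(L,V \right)} = \frac{L + V}{V + 32} = \frac{L + V}{32 + V}$)
$\frac{1}{z{\left(-510,-888 \right)} - 27404} = \frac{1}{\frac{-510 - 888}{32 - 888} - 27404} = \frac{1}{\frac{1}{-856} \left(-1398\right) - 27404} = \frac{1}{\left(- \frac{1}{856}\right) \left(-1398\right) - 27404} = \frac{1}{\frac{699}{428} - 27404} = \frac{1}{- \frac{11728213}{428}} = - \frac{428}{11728213}$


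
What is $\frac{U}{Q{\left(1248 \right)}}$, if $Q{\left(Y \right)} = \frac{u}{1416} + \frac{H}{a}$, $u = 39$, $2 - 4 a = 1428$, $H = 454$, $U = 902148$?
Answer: $- \frac{101201759776}{139769} \approx -7.2406 \cdot 10^{5}$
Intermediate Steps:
$a = - \frac{713}{2}$ ($a = \frac{1}{2} - 357 = - \frac{713}{2} \approx -356.5$)
$Q{\left(Y \right)} = - \frac{419307}{336536}$ ($Q{\left(Y \right)} = \frac{39}{1416} + \frac{454}{- \frac{713}{2}} = 39 \cdot \frac{1}{1416} + 454 \left(- \frac{2}{713}\right) = \frac{13}{472} - \frac{908}{713} = - \frac{419307}{336536}$)
$\frac{U}{Q{\left(1248 \right)}} = \frac{902148}{- \frac{419307}{336536}} = 902148 \left(- \frac{336536}{419307}\right) = - \frac{101201759776}{139769}$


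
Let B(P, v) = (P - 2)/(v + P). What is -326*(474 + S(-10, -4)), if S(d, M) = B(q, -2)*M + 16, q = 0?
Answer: -158436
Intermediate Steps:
B(P, v) = (-2 + P)/(P + v)
S(d, M) = 16 + M (S(d, M) = ((-2 + 0)/(0 - 2))*M + 16 = (-2/(-2))*M + 16 = (-½*(-2))*M + 16 = 1*M + 16 = M + 16 = 16 + M)
-326*(474 + S(-10, -4)) = -326*(474 + (16 - 4)) = -326*(474 + 12) = -326*486 = -158436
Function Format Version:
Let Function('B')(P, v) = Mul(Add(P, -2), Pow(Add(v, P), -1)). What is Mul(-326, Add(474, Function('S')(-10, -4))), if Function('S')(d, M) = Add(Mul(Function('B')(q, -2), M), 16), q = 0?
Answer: -158436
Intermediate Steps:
Function('B')(P, v) = Mul(Pow(Add(P, v), -1), Add(-2, P)) (Function('B')(P, v) = Mul(Add(-2, P), Pow(Add(P, v), -1)) = Mul(Pow(Add(P, v), -1), Add(-2, P)))
Function('S')(d, M) = Add(16, M) (Function('S')(d, M) = Add(Mul(Mul(Pow(Add(0, -2), -1), Add(-2, 0)), M), 16) = Add(Mul(Mul(Pow(-2, -1), -2), M), 16) = Add(Mul(Mul(Rational(-1, 2), -2), M), 16) = Add(Mul(1, M), 16) = Add(M, 16) = Add(16, M))
Mul(-326, Add(474, Function('S')(-10, -4))) = Mul(-326, Add(474, Add(16, -4))) = Mul(-326, Add(474, 12)) = Mul(-326, 486) = -158436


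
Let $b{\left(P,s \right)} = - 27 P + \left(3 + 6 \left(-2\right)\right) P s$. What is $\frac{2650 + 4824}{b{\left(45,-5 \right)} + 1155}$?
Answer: $\frac{7474}{1965} \approx 3.8036$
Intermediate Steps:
$b{\left(P,s \right)} = - 27 P - 9 P s$ ($b{\left(P,s \right)} = - 27 P + \left(3 - 12\right) P s = - 27 P + - 9 P s = - 27 P - 9 P s$)
$\frac{2650 + 4824}{b{\left(45,-5 \right)} + 1155} = \frac{2650 + 4824}{\left(-9\right) 45 \left(3 - 5\right) + 1155} = \frac{7474}{\left(-9\right) 45 \left(-2\right) + 1155} = \frac{7474}{810 + 1155} = \frac{7474}{1965}$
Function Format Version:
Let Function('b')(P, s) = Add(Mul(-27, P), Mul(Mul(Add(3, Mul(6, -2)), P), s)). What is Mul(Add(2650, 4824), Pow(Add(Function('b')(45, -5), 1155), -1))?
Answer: Rational(7474, 1965) ≈ 3.8036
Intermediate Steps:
Function('b')(P, s) = Add(Mul(-27, P), Mul(-9, P, s)) (Function('b')(P, s) = Add(Mul(-27, P), Mul(Mul(Add(3, -12), P), s)) = Add(Mul(-27, P), Mul(Mul(-9, P), s)) = Add(Mul(-27, P), Mul(-9, P, s)))
Mul(Add(2650, 4824), Pow(Add(Function('b')(45, -5), 1155), -1)) = Mul(Add(2650, 4824), Pow(Add(Mul(-9, 45, Add(3, -5)), 1155), -1)) = Mul(7474, Pow(Add(Mul(-9, 45, -2), 1155), -1)) = Mul(7474, Pow(Add(810, 1155), -1)) = Mul(7474, Pow(1965, -1)) = Mul(7474, Rational(1, 1965)) = Rational(7474, 1965)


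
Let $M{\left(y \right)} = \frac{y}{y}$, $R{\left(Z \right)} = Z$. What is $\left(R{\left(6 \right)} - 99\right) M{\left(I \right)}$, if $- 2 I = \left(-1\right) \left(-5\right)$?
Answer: $-93$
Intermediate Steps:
$I = - \frac{5}{2}$ ($I = - \frac{\left(-1\right) \left(-5\right)}{2} = \left(- \frac{1}{2}\right) 5 = - \frac{5}{2} \approx -2.5$)
$M{\left(y \right)} = 1$
$\left(R{\left(6 \right)} - 99\right) M{\left(I \right)} = \left(6 - 99\right) 1 = \left(-93\right) 1 = -93$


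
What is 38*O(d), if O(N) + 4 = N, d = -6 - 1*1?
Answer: -418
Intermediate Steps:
d = -7 (d = -6 - 1 = -7)
O(N) = -4 + N
38*O(d) = 38*(-4 - 7) = 38*(-11) = -418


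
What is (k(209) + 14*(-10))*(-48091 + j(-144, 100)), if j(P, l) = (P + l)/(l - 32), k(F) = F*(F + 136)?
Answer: -58835561470/17 ≈ -3.4609e+9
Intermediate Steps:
k(F) = F*(136 + F)
j(P, l) = (P + l)/(-32 + l)
(k(209) + 14*(-10))*(-48091 + j(-144, 100)) = (209*(136 + 209) + 14*(-10))*(-48091 + (-144 + 100)/(-32 + 100)) = (209*345 - 140)*(-48091 - 44/68) = (72105 - 140)*(-48091 + (1/68)*(-44)) = 71965*(-48091 - 11/17) = 71965*(-817558/17) = -58835561470/17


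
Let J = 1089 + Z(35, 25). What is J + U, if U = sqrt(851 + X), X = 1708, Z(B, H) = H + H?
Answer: 1139 + sqrt(2559) ≈ 1189.6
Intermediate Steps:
Z(B, H) = 2*H
J = 1139 (J = 1089 + 2*25 = 1089 + 50 = 1139)
U = sqrt(2559) (U = sqrt(851 + 1708) = sqrt(2559) ≈ 50.587)
J + U = 1139 + sqrt(2559)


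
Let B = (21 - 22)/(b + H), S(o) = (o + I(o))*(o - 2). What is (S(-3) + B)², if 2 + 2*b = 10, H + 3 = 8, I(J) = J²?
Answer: 73441/81 ≈ 906.68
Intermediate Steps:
H = 5 (H = -3 + 8 = 5)
b = 4 (b = -1 + (½)*10 = -1 + 5 = 4)
S(o) = (-2 + o)*(o + o²) (S(o) = (o + o²)*(o - 2) = (o + o²)*(-2 + o) = (-2 + o)*(o + o²))
B = -⅑ (B = (21 - 22)/(4 + 5) = -1/9 = -1*⅑ = -⅑ ≈ -0.11111)
(S(-3) + B)² = (-3*(-2 + (-3)² - 1*(-3)) - ⅑)² = (-3*(-2 + 9 + 3) - ⅑)² = (-3*10 - ⅑)² = (-30 - ⅑)² = (-271/9)² = 73441/81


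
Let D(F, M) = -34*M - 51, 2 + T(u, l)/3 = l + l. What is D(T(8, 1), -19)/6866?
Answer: 595/6866 ≈ 0.086659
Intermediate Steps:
T(u, l) = -6 + 6*l (T(u, l) = -6 + 3*(l + l) = -6 + 3*(2*l) = -6 + 6*l)
D(F, M) = -51 - 34*M
D(T(8, 1), -19)/6866 = (-51 - 34*(-19))/6866 = (-51 + 646)*(1/6866) = 595*(1/6866) = 595/6866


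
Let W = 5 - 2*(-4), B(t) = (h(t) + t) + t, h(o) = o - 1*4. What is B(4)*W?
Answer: 104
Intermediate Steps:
h(o) = -4 + o (h(o) = o - 4 = -4 + o)
B(t) = -4 + 3*t (B(t) = ((-4 + t) + t) + t = (-4 + 2*t) + t = -4 + 3*t)
W = 13 (W = 5 + 8 = 13)
B(4)*W = (-4 + 3*4)*13 = (-4 + 12)*13 = 8*13 = 104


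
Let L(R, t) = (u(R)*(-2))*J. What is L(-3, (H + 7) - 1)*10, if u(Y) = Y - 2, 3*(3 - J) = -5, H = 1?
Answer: 1400/3 ≈ 466.67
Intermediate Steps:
J = 14/3 (J = 3 - ⅓*(-5) = 3 + 5/3 = 14/3 ≈ 4.6667)
u(Y) = -2 + Y
L(R, t) = 56/3 - 28*R/3 (L(R, t) = ((-2 + R)*(-2))*(14/3) = (4 - 2*R)*(14/3) = 56/3 - 28*R/3)
L(-3, (H + 7) - 1)*10 = (56/3 - 28/3*(-3))*10 = (56/3 + 28)*10 = (140/3)*10 = 1400/3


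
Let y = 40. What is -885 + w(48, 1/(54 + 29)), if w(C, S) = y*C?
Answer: 1035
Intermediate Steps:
w(C, S) = 40*C
-885 + w(48, 1/(54 + 29)) = -885 + 40*48 = -885 + 1920 = 1035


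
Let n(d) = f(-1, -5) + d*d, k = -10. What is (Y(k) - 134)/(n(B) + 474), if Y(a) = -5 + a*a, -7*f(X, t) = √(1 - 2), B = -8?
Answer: -1028118/14182757 - 273*I/14182757 ≈ -0.072491 - 1.9249e-5*I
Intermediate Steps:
f(X, t) = -I/7 (f(X, t) = -√(1 - 2)/7 = -I/7)
Y(a) = -5 + a²
n(d) = d² - I/7 (n(d) = -I/7 + d*d = -I/7 + d² = d² - I/7)
(Y(k) - 134)/(n(B) + 474) = ((-5 + (-10)²) - 134)/(((-8)² - I/7) + 474) = ((-5 + 100) - 134)/((64 - I/7) + 474) = (95 - 134)/(538 - I/7) = -1911*(538 + I/7)/14182757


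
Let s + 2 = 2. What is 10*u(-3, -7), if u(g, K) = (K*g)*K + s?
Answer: -1470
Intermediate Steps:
s = 0 (s = -2 + 2 = 0)
u(g, K) = g*K² (u(g, K) = (K*g)*K + 0 = g*K² + 0 = g*K²)
10*u(-3, -7) = 10*(-3*(-7)²) = 10*(-3*49) = 10*(-147) = -1470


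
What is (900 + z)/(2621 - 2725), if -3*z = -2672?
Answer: -1343/78 ≈ -17.218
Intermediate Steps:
z = 2672/3 (z = -⅓*(-2672) = 2672/3 ≈ 890.67)
(900 + z)/(2621 - 2725) = (900 + 2672/3)/(2621 - 2725) = (5372/3)/(-104) = (5372/3)*(-1/104) = -1343/78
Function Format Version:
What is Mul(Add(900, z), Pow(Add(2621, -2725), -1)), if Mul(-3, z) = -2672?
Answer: Rational(-1343, 78) ≈ -17.218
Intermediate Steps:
z = Rational(2672, 3) (z = Mul(Rational(-1, 3), -2672) = Rational(2672, 3) ≈ 890.67)
Mul(Add(900, z), Pow(Add(2621, -2725), -1)) = Mul(Add(900, Rational(2672, 3)), Pow(Add(2621, -2725), -1)) = Mul(Rational(5372, 3), Pow(-104, -1)) = Mul(Rational(5372, 3), Rational(-1, 104)) = Rational(-1343, 78)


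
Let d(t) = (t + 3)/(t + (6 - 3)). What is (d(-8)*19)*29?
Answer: 551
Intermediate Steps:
d(t) = 1 (d(t) = (3 + t)/(t + 3) = (3 + t)/(3 + t) = 1)
(d(-8)*19)*29 = (1*19)*29 = 19*29 = 551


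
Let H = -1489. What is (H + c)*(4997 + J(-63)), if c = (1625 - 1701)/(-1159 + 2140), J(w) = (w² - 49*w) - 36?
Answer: -17554253345/981 ≈ -1.7894e+7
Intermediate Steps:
J(w) = -36 + w² - 49*w
c = -76/981 ≈ -0.077472
(H + c)*(4997 + J(-63)) = (-1489 - 76/981)*(4997 + (-36 + (-63)² - 49*(-63))) = -1460785*(4997 + (-36 + 3969 + 3087))/981 = -1460785*(4997 + 7020)/981 = -1460785/981*12017 = -17554253345/981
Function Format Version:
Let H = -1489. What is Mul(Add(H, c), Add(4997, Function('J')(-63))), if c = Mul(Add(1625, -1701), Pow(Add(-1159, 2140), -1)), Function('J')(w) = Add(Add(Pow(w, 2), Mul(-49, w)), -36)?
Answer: Rational(-17554253345, 981) ≈ -1.7894e+7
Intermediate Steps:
Function('J')(w) = Add(-36, Pow(w, 2), Mul(-49, w))
c = Rational(-76, 981) (c = Mul(-76, Pow(981, -1)) = Mul(-76, Rational(1, 981)) = Rational(-76, 981) ≈ -0.077472)
Mul(Add(H, c), Add(4997, Function('J')(-63))) = Mul(Add(-1489, Rational(-76, 981)), Add(4997, Add(-36, Pow(-63, 2), Mul(-49, -63)))) = Mul(Rational(-1460785, 981), Add(4997, Add(-36, 3969, 3087))) = Mul(Rational(-1460785, 981), Add(4997, 7020)) = Mul(Rational(-1460785, 981), 12017) = Rational(-17554253345, 981)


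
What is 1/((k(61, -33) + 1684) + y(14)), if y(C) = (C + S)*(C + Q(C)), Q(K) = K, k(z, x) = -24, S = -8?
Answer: 1/1828 ≈ 0.00054705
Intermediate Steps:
y(C) = 2*C*(-8 + C) (y(C) = (C - 8)*(C + C) = (-8 + C)*(2*C) = 2*C*(-8 + C))
1/((k(61, -33) + 1684) + y(14)) = 1/((-24 + 1684) + 2*14*(-8 + 14)) = 1/(1660 + 2*14*6) = 1/(1660 + 168) = 1/1828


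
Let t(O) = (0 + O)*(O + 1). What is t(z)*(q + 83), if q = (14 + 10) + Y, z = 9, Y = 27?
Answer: 12060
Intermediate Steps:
t(O) = O*(1 + O)
q = 51 (q = (14 + 10) + 27 = 24 + 27 = 51)
t(z)*(q + 83) = (9*(1 + 9))*(51 + 83) = (9*10)*134 = 90*134 = 12060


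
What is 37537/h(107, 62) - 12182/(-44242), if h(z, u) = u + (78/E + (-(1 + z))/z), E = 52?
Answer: 177777634021/295824133 ≈ 600.96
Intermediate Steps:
h(z, u) = 3/2 + u + (-1 - z)/z (h(z, u) = u + (78/52 + (-(1 + z))/z) = u + (78*(1/52) + (-1 - z)/z) = u + (3/2 + (-1 - z)/z) = 3/2 + u + (-1 - z)/z)
37537/h(107, 62) - 12182/(-44242) = 37537/(½ + 62 - 1/107) - 12182/(-44242) = 37537/(½ + 62 - 1*1/107) - 12182*(-1/44242) = 37537/(½ + 62 - 1/107) + 6091/22121 = 37537/(13373/214) + 6091/22121 = 37537*(214/13373) + 6091/22121 = 8032918/13373 + 6091/22121 = 177777634021/295824133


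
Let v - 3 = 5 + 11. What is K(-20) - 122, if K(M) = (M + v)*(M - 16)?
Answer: -86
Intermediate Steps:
v = 19 (v = 3 + (5 + 11) = 3 + 16 = 19)
K(M) = (-16 + M)*(19 + M) (K(M) = (M + 19)*(M - 16) = (19 + M)*(-16 + M) = (-16 + M)*(19 + M))
K(-20) - 122 = (-304 + (-20)**2 + 3*(-20)) - 122 = (-304 + 400 - 60) - 122 = 36 - 122 = -86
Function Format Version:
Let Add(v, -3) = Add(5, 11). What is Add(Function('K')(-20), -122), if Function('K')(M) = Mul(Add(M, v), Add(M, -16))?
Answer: -86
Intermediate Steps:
v = 19 (v = Add(3, Add(5, 11)) = Add(3, 16) = 19)
Function('K')(M) = Mul(Add(-16, M), Add(19, M)) (Function('K')(M) = Mul(Add(M, 19), Add(M, -16)) = Mul(Add(19, M), Add(-16, M)) = Mul(Add(-16, M), Add(19, M)))
Add(Function('K')(-20), -122) = Add(Add(-304, Pow(-20, 2), Mul(3, -20)), -122) = Add(Add(-304, 400, -60), -122) = Add(36, -122) = -86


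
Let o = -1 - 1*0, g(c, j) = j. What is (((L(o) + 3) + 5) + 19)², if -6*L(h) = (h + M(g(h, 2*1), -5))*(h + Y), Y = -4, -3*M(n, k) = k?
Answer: 61504/81 ≈ 759.31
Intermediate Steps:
M(n, k) = -k/3
o = -1 (o = -1 + 0 = -1)
L(h) = -(-4 + h)*(5/3 + h)/6 (L(h) = -(h - ⅓*(-5))*(h - 4)/6 = -(h + 5/3)*(-4 + h)/6 = -(5/3 + h)*(-4 + h)/6 = -(-4 + h)*(5/3 + h)/6)
(((L(o) + 3) + 5) + 19)² = ((((10/9 - ⅙*(-1)² + (7/18)*(-1)) + 3) + 5) + 19)² = ((((10/9 - ⅙*1 - 7/18) + 3) + 5) + 19)² = ((((10/9 - ⅙ - 7/18) + 3) + 5) + 19)² = (((5/9 + 3) + 5) + 19)² = ((32/9 + 5) + 19)² = (77/9 + 19)² = (248/9)² = 61504/81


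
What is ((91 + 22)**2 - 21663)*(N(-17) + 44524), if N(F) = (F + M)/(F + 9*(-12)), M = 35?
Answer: -49499396908/125 ≈ -3.9600e+8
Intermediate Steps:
N(F) = (35 + F)/(-108 + F) (N(F) = (F + 35)/(F + 9*(-12)) = (35 + F)/(F - 108) = (35 + F)/(-108 + F))
((91 + 22)**2 - 21663)*(N(-17) + 44524) = ((91 + 22)**2 - 21663)*((35 - 17)/(-108 - 17) + 44524) = (113**2 - 21663)*(18/(-125) + 44524) = (12769 - 21663)*(-1/125*18 + 44524) = -8894*(-18/125 + 44524) = -8894*5565482/125 = -49499396908/125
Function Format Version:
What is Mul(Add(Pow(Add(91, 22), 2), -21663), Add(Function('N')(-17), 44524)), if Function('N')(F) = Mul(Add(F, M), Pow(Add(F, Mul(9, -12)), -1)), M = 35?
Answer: Rational(-49499396908, 125) ≈ -3.9600e+8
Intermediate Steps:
Function('N')(F) = Mul(Pow(Add(-108, F), -1), Add(35, F)) (Function('N')(F) = Mul(Add(F, 35), Pow(Add(F, Mul(9, -12)), -1)) = Mul(Add(35, F), Pow(Add(F, -108), -1)) = Mul(Add(35, F), Pow(Add(-108, F), -1)) = Mul(Pow(Add(-108, F), -1), Add(35, F)))
Mul(Add(Pow(Add(91, 22), 2), -21663), Add(Function('N')(-17), 44524)) = Mul(Add(Pow(Add(91, 22), 2), -21663), Add(Mul(Pow(Add(-108, -17), -1), Add(35, -17)), 44524)) = Mul(Add(Pow(113, 2), -21663), Add(Mul(Pow(-125, -1), 18), 44524)) = Mul(Add(12769, -21663), Add(Mul(Rational(-1, 125), 18), 44524)) = Mul(-8894, Add(Rational(-18, 125), 44524)) = Mul(-8894, Rational(5565482, 125)) = Rational(-49499396908, 125)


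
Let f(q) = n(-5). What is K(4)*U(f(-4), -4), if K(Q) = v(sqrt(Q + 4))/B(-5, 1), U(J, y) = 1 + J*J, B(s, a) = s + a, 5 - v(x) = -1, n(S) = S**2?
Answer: -939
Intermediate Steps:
v(x) = 6 (v(x) = 5 - 1*(-1) = 5 + 1 = 6)
f(q) = 25 (f(q) = (-5)**2 = 25)
B(s, a) = a + s
U(J, y) = 1 + J**2
K(Q) = -3/2 (K(Q) = 6/(1 - 5) = 6/(-4) = 6*(-1/4) = -3/2)
K(4)*U(f(-4), -4) = -3*(1 + 25**2)/2 = -3*(1 + 625)/2 = -3/2*626 = -939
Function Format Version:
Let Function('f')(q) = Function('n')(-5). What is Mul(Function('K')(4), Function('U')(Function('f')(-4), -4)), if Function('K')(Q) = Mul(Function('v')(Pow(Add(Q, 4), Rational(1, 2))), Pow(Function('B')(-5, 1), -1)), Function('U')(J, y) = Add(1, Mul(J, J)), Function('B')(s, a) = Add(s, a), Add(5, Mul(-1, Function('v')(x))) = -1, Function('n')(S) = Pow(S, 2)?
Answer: -939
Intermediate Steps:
Function('v')(x) = 6 (Function('v')(x) = Add(5, Mul(-1, -1)) = Add(5, 1) = 6)
Function('f')(q) = 25 (Function('f')(q) = Pow(-5, 2) = 25)
Function('B')(s, a) = Add(a, s)
Function('U')(J, y) = Add(1, Pow(J, 2))
Function('K')(Q) = Rational(-3, 2) (Function('K')(Q) = Mul(6, Pow(Add(1, -5), -1)) = Mul(6, Pow(-4, -1)) = Mul(6, Rational(-1, 4)) = Rational(-3, 2))
Mul(Function('K')(4), Function('U')(Function('f')(-4), -4)) = Mul(Rational(-3, 2), Add(1, Pow(25, 2))) = Mul(Rational(-3, 2), Add(1, 625)) = Mul(Rational(-3, 2), 626) = -939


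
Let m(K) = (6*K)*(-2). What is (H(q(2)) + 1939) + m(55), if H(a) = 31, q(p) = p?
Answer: 1310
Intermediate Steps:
m(K) = -12*K
(H(q(2)) + 1939) + m(55) = (31 + 1939) - 12*55 = 1970 - 660 = 1310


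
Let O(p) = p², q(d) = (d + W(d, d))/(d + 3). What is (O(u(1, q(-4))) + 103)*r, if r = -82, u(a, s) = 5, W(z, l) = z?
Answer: -10496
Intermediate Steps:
q(d) = 2*d/(3 + d) (q(d) = (d + d)/(d + 3) = (2*d)/(3 + d) = 2*d/(3 + d))
(O(u(1, q(-4))) + 103)*r = (5² + 103)*(-82) = (25 + 103)*(-82) = 128*(-82) = -10496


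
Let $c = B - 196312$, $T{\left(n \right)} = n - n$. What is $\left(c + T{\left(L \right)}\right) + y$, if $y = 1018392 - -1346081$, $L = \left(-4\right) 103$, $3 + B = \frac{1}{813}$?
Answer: $\frac{1762712455}{813} \approx 2.1682 \cdot 10^{6}$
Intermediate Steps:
$B = - \frac{2438}{813}$ ($B = -3 + \frac{1}{813} = - \frac{2438}{813} \approx -2.9988$)
$L = -412$
$T{\left(n \right)} = 0$
$y = 2364473$ ($y = 1018392 + 1346081 = 2364473$)
$c = - \frac{159604094}{813}$ ($c = - \frac{2438}{813} - 196312 = - \frac{159604094}{813} \approx -1.9632 \cdot 10^{5}$)
$\left(c + T{\left(L \right)}\right) + y = \left(- \frac{159604094}{813} + 0\right) + 2364473 = - \frac{159604094}{813} + 2364473 = \frac{1762712455}{813}$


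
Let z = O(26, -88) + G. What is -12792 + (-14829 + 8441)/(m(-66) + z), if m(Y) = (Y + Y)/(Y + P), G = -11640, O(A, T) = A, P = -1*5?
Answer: -5273032178/412231 ≈ -12791.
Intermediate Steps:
P = -5
m(Y) = 2*Y/(-5 + Y) (m(Y) = (Y + Y)/(Y - 5) = (2*Y)/(-5 + Y) = 2*Y/(-5 + Y))
z = -11614 (z = 26 - 11640 = -11614)
-12792 + (-14829 + 8441)/(m(-66) + z) = -12792 + (-14829 + 8441)/(2*(-66)/(-5 - 66) - 11614) = -12792 - 6388/(2*(-66)/(-71) - 11614) = -12792 - 6388/(2*(-66)*(-1/71) - 11614) = -12792 - 6388/(132/71 - 11614) = -12792 - 6388/(-824462/71) = -12792 - 6388*(-71/824462) = -12792 + 226774/412231 = -5273032178/412231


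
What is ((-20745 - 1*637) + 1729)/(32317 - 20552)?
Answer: -19653/11765 ≈ -1.6705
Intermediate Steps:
((-20745 - 1*637) + 1729)/(32317 - 20552) = ((-20745 - 637) + 1729)/11765 = (-21382 + 1729)*(1/11765) = -19653*1/11765 = -19653/11765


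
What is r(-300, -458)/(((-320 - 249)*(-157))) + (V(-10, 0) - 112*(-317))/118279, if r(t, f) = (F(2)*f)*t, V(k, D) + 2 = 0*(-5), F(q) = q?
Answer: 584829006/173216687 ≈ 3.3763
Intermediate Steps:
V(k, D) = -2 (V(k, D) = -2 + 0*(-5) = -2 + 0 = -2)
r(t, f) = 2*f*t (r(t, f) = (2*f)*t = 2*f*t)
r(-300, -458)/(((-320 - 249)*(-157))) + (V(-10, 0) - 112*(-317))/118279 = (2*(-458)*(-300))/(((-320 - 249)*(-157))) + (-2 - 112*(-317))/118279 = 274800/((-569*(-157))) + (-2 + 35504)*(1/118279) = 274800/89333 + 35502*(1/118279) = 274800*(1/89333) + 582/1939 = 274800/89333 + 582/1939 = 584829006/173216687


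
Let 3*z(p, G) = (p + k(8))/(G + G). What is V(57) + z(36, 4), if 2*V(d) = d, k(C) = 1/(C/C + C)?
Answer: 6481/216 ≈ 30.005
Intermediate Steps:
k(C) = 1/(1 + C)
V(d) = d/2
z(p, G) = (⅑ + p)/(6*G) (z(p, G) = ((p + 1/(1 + 8))/(G + G))/3 = ((p + 1/9)/((2*G)))/3 = ((p + ⅑)*(1/(2*G)))/3 = ((⅑ + p)*(1/(2*G)))/3 = ((⅑ + p)/(2*G))/3 = (⅑ + p)/(6*G))
V(57) + z(36, 4) = (½)*57 + (1/54)*(1 + 9*36)/4 = 57/2 + (1/54)*(¼)*(1 + 324) = 57/2 + (1/54)*(¼)*325 = 57/2 + 325/216 = 6481/216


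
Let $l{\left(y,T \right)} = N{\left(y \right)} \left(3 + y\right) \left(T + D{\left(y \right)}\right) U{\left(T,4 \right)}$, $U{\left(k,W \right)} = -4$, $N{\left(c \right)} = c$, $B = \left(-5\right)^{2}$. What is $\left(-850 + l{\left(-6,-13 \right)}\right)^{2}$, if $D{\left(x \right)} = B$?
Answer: $2937796$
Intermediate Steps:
$B = 25$
$D{\left(x \right)} = 25$
$l{\left(y,T \right)} = - 4 y \left(3 + y\right) \left(25 + T\right)$ ($l{\left(y,T \right)} = y \left(3 + y\right) \left(T + 25\right) \left(-4\right) = y \left(3 + y\right) \left(25 + T\right) \left(-4\right) = - 4 y \left(3 + y\right) \left(25 + T\right)$)
$\left(-850 + l{\left(-6,-13 \right)}\right)^{2} = \left(-850 - - 24 \left(75 + 3 \left(-13\right) + 25 \left(-6\right) - -78\right)\right)^{2} = \left(-850 - - 24 \left(75 - 39 - 150 + 78\right)\right)^{2} = \left(-850 - \left(-24\right) \left(-36\right)\right)^{2} = \left(-850 - 864\right)^{2} = \left(-1714\right)^{2} = 2937796$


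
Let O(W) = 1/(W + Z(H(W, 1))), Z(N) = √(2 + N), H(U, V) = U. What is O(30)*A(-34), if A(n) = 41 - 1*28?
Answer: 195/434 - 13*√2/217 ≈ 0.36459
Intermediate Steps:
A(n) = 13 (A(n) = 41 - 28 = 13)
O(W) = 1/(W + √(2 + W))
O(30)*A(-34) = 13/(30 + √(2 + 30)) = 13/(30 + √32) = 13/(30 + 4*√2)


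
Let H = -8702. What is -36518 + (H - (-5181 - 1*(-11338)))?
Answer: -51377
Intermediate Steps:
-36518 + (H - (-5181 - 1*(-11338))) = -36518 + (-8702 - (-5181 - 1*(-11338))) = -36518 + (-8702 - (-5181 + 11338)) = -36518 + (-8702 - 1*6157) = -36518 + (-8702 - 6157) = -36518 - 14859 = -51377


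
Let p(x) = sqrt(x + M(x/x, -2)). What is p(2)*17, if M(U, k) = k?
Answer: 0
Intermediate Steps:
p(x) = sqrt(-2 + x) (p(x) = sqrt(x - 2) = sqrt(-2 + x))
p(2)*17 = sqrt(-2 + 2)*17 = sqrt(0)*17 = 0*17 = 0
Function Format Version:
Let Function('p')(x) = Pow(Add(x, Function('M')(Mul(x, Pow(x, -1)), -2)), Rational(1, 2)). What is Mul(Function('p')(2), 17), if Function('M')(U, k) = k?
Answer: 0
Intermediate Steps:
Function('p')(x) = Pow(Add(-2, x), Rational(1, 2)) (Function('p')(x) = Pow(Add(x, -2), Rational(1, 2)) = Pow(Add(-2, x), Rational(1, 2)))
Mul(Function('p')(2), 17) = Mul(Pow(Add(-2, 2), Rational(1, 2)), 17) = Mul(Pow(0, Rational(1, 2)), 17) = Mul(0, 17) = 0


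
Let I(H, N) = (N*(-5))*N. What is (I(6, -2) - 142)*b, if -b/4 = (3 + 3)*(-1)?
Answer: -3888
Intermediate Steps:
I(H, N) = -5*N**2 (I(H, N) = (-5*N)*N = -5*N**2)
b = 24 (b = -4*(3 + 3)*(-1) = -24*(-1) = -4*(-6) = 24)
(I(6, -2) - 142)*b = (-5*(-2)**2 - 142)*24 = (-5*4 - 142)*24 = (-20 - 142)*24 = -162*24 = -3888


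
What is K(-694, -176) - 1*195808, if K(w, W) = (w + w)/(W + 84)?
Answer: -4503237/23 ≈ -1.9579e+5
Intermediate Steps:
K(w, W) = 2*w/(84 + W) (K(w, W) = (2*w)/(84 + W) = 2*w/(84 + W))
K(-694, -176) - 1*195808 = 2*(-694)/(84 - 176) - 1*195808 = 2*(-694)/(-92) - 195808 = 2*(-694)*(-1/92) - 195808 = 347/23 - 195808 = -4503237/23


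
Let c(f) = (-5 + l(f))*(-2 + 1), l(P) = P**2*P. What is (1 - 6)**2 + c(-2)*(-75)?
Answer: -950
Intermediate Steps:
l(P) = P**3
c(f) = 5 - f**3 (c(f) = (-5 + f**3)*(-2 + 1) = (-5 + f**3)*(-1) = 5 - f**3)
(1 - 6)**2 + c(-2)*(-75) = (1 - 6)**2 + (5 - 1*(-2)**3)*(-75) = (-5)**2 + (5 - 1*(-8))*(-75) = 25 + (5 + 8)*(-75) = 25 + 13*(-75) = 25 - 975 = -950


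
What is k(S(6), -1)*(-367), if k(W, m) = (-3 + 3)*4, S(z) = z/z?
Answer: 0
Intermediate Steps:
S(z) = 1
k(W, m) = 0 (k(W, m) = 0*4 = 0)
k(S(6), -1)*(-367) = 0*(-367) = 0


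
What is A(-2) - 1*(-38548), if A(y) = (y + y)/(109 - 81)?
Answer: 269835/7 ≈ 38548.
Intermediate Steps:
A(y) = y/14 (A(y) = (2*y)/28 = (2*y)*(1/28) = y/14)
A(-2) - 1*(-38548) = (1/14)*(-2) - 1*(-38548) = -⅐ + 38548 = 269835/7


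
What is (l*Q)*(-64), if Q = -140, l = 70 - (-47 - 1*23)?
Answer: 1254400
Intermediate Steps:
l = 140 (l = 70 - (-47 - 23) = 70 - 1*(-70) = 70 + 70 = 140)
(l*Q)*(-64) = (140*(-140))*(-64) = -19600*(-64) = 1254400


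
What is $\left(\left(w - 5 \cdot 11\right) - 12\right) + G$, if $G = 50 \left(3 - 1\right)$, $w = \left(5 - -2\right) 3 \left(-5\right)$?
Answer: $-72$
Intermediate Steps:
$w = -105$ ($w = \left(5 + 2\right) 3 \left(-5\right) = 7 \cdot 3 \left(-5\right) = 21 \left(-5\right) = -105$)
$G = 100$ ($G = 50 \left(3 - 1\right) = 50 \cdot 2 = 100$)
$\left(\left(w - 5 \cdot 11\right) - 12\right) + G = \left(\left(-105 - 5 \cdot 11\right) - 12\right) + 100 = \left(\left(-105 - 55\right) - 12\right) + 100 = \left(-160 - 12\right) + 100 = -172 + 100 = -72$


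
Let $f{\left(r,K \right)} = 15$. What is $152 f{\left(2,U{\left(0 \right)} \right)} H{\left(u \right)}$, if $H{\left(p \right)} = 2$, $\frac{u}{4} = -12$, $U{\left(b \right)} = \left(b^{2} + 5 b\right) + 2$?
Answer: $4560$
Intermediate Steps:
$U{\left(b \right)} = 2 + b^{2} + 5 b$
$u = -48$ ($u = 4 \left(-12\right) = -48$)
$152 f{\left(2,U{\left(0 \right)} \right)} H{\left(u \right)} = 152 \cdot 15 \cdot 2 = 2280 \cdot 2 = 4560$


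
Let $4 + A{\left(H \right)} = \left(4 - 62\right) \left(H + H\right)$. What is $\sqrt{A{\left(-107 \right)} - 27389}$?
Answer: $i \sqrt{14981} \approx 122.4 i$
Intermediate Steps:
$A{\left(H \right)} = -4 - 116 H$ ($A{\left(H \right)} = -4 + \left(4 - 62\right) \left(H + H\right) = -4 - 58 \cdot 2 H = -4 - 116 H$)
$\sqrt{A{\left(-107 \right)} - 27389} = \sqrt{\left(-4 - -12412\right) - 27389} = \sqrt{\left(-4 + 12412\right) - 27389} = \sqrt{12408 - 27389} = \sqrt{-14981} = i \sqrt{14981}$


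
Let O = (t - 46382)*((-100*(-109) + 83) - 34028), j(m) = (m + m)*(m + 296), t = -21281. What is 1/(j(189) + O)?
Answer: 1/1559477165 ≈ 6.4124e-10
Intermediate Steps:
j(m) = 2*m*(296 + m) (j(m) = (2*m)*(296 + m) = 2*m*(296 + m))
O = 1559293835 (O = (-21281 - 46382)*((-100*(-109) + 83) - 34028) = -67663*((10900 + 83) - 34028) = -67663*(10983 - 34028) = -67663*(-23045) = 1559293835)
1/(j(189) + O) = 1/(2*189*(296 + 189) + 1559293835) = 1/(2*189*485 + 1559293835) = 1/(183330 + 1559293835) = 1/1559477165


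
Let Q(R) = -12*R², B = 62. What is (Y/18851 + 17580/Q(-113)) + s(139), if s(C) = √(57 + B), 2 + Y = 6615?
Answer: 56824682/240708419 + √119 ≈ 11.145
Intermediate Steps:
Y = 6613 (Y = -2 + 6615 = 6613)
s(C) = √119 (s(C) = √(57 + 62) = √119)
(Y/18851 + 17580/Q(-113)) + s(139) = (6613/18851 + 17580/((-12*(-113)²))) + √119 = (6613*(1/18851) + 17580/((-12*12769))) + √119 = (6613/18851 + 17580/(-153228)) + √119 = (6613/18851 + 17580*(-1/153228)) + √119 = (6613/18851 - 1465/12769) + √119 = 56824682/240708419 + √119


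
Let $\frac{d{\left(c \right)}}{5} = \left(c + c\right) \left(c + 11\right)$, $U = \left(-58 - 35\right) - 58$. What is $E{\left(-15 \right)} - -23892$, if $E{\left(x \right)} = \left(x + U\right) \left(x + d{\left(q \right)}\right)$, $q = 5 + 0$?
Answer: $-106418$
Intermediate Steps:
$U = -151$ ($U = -93 - 58 = -151$)
$q = 5$
$d{\left(c \right)} = 10 c \left(11 + c\right)$ ($d{\left(c \right)} = 5 \left(c + c\right) \left(c + 11\right) = 5 \cdot 2 c \left(11 + c\right) = 10 c \left(11 + c\right)$)
$E{\left(x \right)} = \left(-151 + x\right) \left(800 + x\right)$ ($E{\left(x \right)} = \left(x - 151\right) \left(x + 10 \cdot 5 \left(11 + 5\right)\right) = \left(-151 + x\right) \left(x + 10 \cdot 5 \cdot 16\right) = \left(-151 + x\right) \left(x + 800\right) = \left(-151 + x\right) \left(800 + x\right)$)
$E{\left(-15 \right)} - -23892 = \left(-120800 + \left(-15\right)^{2} + 649 \left(-15\right)\right) - -23892 = \left(-120800 + 225 - 9735\right) + 23892 = -130310 + 23892 = -106418$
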